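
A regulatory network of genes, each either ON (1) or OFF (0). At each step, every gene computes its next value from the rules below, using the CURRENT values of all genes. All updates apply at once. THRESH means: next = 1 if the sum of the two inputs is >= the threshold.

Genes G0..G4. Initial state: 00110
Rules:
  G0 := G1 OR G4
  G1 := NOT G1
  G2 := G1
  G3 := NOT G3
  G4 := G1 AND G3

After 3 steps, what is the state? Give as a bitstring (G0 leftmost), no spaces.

Step 1: G0=G1|G4=0|0=0 G1=NOT G1=NOT 0=1 G2=G1=0 G3=NOT G3=NOT 1=0 G4=G1&G3=0&1=0 -> 01000
Step 2: G0=G1|G4=1|0=1 G1=NOT G1=NOT 1=0 G2=G1=1 G3=NOT G3=NOT 0=1 G4=G1&G3=1&0=0 -> 10110
Step 3: G0=G1|G4=0|0=0 G1=NOT G1=NOT 0=1 G2=G1=0 G3=NOT G3=NOT 1=0 G4=G1&G3=0&1=0 -> 01000

01000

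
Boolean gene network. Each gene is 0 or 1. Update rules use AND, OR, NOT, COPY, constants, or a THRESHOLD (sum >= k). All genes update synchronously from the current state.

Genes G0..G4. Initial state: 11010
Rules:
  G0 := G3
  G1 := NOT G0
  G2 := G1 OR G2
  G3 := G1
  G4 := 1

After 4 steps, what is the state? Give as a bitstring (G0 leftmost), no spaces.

Step 1: G0=G3=1 G1=NOT G0=NOT 1=0 G2=G1|G2=1|0=1 G3=G1=1 G4=1(const) -> 10111
Step 2: G0=G3=1 G1=NOT G0=NOT 1=0 G2=G1|G2=0|1=1 G3=G1=0 G4=1(const) -> 10101
Step 3: G0=G3=0 G1=NOT G0=NOT 1=0 G2=G1|G2=0|1=1 G3=G1=0 G4=1(const) -> 00101
Step 4: G0=G3=0 G1=NOT G0=NOT 0=1 G2=G1|G2=0|1=1 G3=G1=0 G4=1(const) -> 01101

01101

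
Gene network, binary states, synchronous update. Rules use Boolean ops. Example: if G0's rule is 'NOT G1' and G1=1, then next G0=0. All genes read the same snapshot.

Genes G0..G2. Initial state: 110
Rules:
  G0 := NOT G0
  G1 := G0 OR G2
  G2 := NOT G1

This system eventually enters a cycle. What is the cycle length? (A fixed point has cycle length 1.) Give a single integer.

Step 0: 110
Step 1: G0=NOT G0=NOT 1=0 G1=G0|G2=1|0=1 G2=NOT G1=NOT 1=0 -> 010
Step 2: G0=NOT G0=NOT 0=1 G1=G0|G2=0|0=0 G2=NOT G1=NOT 1=0 -> 100
Step 3: G0=NOT G0=NOT 1=0 G1=G0|G2=1|0=1 G2=NOT G1=NOT 0=1 -> 011
Step 4: G0=NOT G0=NOT 0=1 G1=G0|G2=0|1=1 G2=NOT G1=NOT 1=0 -> 110
State from step 4 equals state from step 0 -> cycle length 4

Answer: 4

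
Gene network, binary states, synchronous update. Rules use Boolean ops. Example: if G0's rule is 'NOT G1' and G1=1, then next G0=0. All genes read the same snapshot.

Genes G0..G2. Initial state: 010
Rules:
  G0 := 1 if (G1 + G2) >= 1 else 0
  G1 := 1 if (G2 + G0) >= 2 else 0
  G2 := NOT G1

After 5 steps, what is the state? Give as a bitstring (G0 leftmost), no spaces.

Step 1: G0=(1+0>=1)=1 G1=(0+0>=2)=0 G2=NOT G1=NOT 1=0 -> 100
Step 2: G0=(0+0>=1)=0 G1=(0+1>=2)=0 G2=NOT G1=NOT 0=1 -> 001
Step 3: G0=(0+1>=1)=1 G1=(1+0>=2)=0 G2=NOT G1=NOT 0=1 -> 101
Step 4: G0=(0+1>=1)=1 G1=(1+1>=2)=1 G2=NOT G1=NOT 0=1 -> 111
Step 5: G0=(1+1>=1)=1 G1=(1+1>=2)=1 G2=NOT G1=NOT 1=0 -> 110

110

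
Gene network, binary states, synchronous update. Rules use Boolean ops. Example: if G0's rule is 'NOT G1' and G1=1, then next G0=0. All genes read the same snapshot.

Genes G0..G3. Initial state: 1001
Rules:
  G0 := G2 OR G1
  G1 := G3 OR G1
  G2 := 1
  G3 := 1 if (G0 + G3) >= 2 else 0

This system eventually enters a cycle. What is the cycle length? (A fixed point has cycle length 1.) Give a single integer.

Step 0: 1001
Step 1: G0=G2|G1=0|0=0 G1=G3|G1=1|0=1 G2=1(const) G3=(1+1>=2)=1 -> 0111
Step 2: G0=G2|G1=1|1=1 G1=G3|G1=1|1=1 G2=1(const) G3=(0+1>=2)=0 -> 1110
Step 3: G0=G2|G1=1|1=1 G1=G3|G1=0|1=1 G2=1(const) G3=(1+0>=2)=0 -> 1110
State from step 3 equals state from step 2 -> cycle length 1

Answer: 1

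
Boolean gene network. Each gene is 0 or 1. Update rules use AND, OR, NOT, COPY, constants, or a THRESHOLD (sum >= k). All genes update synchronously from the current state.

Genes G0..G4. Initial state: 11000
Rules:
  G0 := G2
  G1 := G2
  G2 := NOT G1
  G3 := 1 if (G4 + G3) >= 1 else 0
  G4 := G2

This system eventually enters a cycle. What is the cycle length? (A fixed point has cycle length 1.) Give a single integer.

Answer: 4

Derivation:
Step 0: 11000
Step 1: G0=G2=0 G1=G2=0 G2=NOT G1=NOT 1=0 G3=(0+0>=1)=0 G4=G2=0 -> 00000
Step 2: G0=G2=0 G1=G2=0 G2=NOT G1=NOT 0=1 G3=(0+0>=1)=0 G4=G2=0 -> 00100
Step 3: G0=G2=1 G1=G2=1 G2=NOT G1=NOT 0=1 G3=(0+0>=1)=0 G4=G2=1 -> 11101
Step 4: G0=G2=1 G1=G2=1 G2=NOT G1=NOT 1=0 G3=(1+0>=1)=1 G4=G2=1 -> 11011
Step 5: G0=G2=0 G1=G2=0 G2=NOT G1=NOT 1=0 G3=(1+1>=1)=1 G4=G2=0 -> 00010
Step 6: G0=G2=0 G1=G2=0 G2=NOT G1=NOT 0=1 G3=(0+1>=1)=1 G4=G2=0 -> 00110
Step 7: G0=G2=1 G1=G2=1 G2=NOT G1=NOT 0=1 G3=(0+1>=1)=1 G4=G2=1 -> 11111
Step 8: G0=G2=1 G1=G2=1 G2=NOT G1=NOT 1=0 G3=(1+1>=1)=1 G4=G2=1 -> 11011
State from step 8 equals state from step 4 -> cycle length 4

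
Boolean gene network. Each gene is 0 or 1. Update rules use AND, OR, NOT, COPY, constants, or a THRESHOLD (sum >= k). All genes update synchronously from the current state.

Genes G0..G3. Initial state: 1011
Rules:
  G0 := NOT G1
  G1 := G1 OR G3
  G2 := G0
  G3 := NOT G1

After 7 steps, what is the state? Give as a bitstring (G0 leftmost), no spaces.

Step 1: G0=NOT G1=NOT 0=1 G1=G1|G3=0|1=1 G2=G0=1 G3=NOT G1=NOT 0=1 -> 1111
Step 2: G0=NOT G1=NOT 1=0 G1=G1|G3=1|1=1 G2=G0=1 G3=NOT G1=NOT 1=0 -> 0110
Step 3: G0=NOT G1=NOT 1=0 G1=G1|G3=1|0=1 G2=G0=0 G3=NOT G1=NOT 1=0 -> 0100
Step 4: G0=NOT G1=NOT 1=0 G1=G1|G3=1|0=1 G2=G0=0 G3=NOT G1=NOT 1=0 -> 0100
Step 5: G0=NOT G1=NOT 1=0 G1=G1|G3=1|0=1 G2=G0=0 G3=NOT G1=NOT 1=0 -> 0100
Step 6: G0=NOT G1=NOT 1=0 G1=G1|G3=1|0=1 G2=G0=0 G3=NOT G1=NOT 1=0 -> 0100
Step 7: G0=NOT G1=NOT 1=0 G1=G1|G3=1|0=1 G2=G0=0 G3=NOT G1=NOT 1=0 -> 0100

0100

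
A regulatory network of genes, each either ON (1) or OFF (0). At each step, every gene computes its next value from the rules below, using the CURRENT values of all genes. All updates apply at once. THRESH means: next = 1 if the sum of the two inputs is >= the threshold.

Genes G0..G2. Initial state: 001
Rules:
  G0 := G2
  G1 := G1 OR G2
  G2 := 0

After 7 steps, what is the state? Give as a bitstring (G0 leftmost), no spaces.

Step 1: G0=G2=1 G1=G1|G2=0|1=1 G2=0(const) -> 110
Step 2: G0=G2=0 G1=G1|G2=1|0=1 G2=0(const) -> 010
Step 3: G0=G2=0 G1=G1|G2=1|0=1 G2=0(const) -> 010
Step 4: G0=G2=0 G1=G1|G2=1|0=1 G2=0(const) -> 010
Step 5: G0=G2=0 G1=G1|G2=1|0=1 G2=0(const) -> 010
Step 6: G0=G2=0 G1=G1|G2=1|0=1 G2=0(const) -> 010
Step 7: G0=G2=0 G1=G1|G2=1|0=1 G2=0(const) -> 010

010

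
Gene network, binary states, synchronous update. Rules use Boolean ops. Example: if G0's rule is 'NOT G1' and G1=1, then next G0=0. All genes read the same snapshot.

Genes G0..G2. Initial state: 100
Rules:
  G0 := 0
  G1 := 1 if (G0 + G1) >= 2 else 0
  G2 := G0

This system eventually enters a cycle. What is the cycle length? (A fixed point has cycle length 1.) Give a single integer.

Step 0: 100
Step 1: G0=0(const) G1=(1+0>=2)=0 G2=G0=1 -> 001
Step 2: G0=0(const) G1=(0+0>=2)=0 G2=G0=0 -> 000
Step 3: G0=0(const) G1=(0+0>=2)=0 G2=G0=0 -> 000
State from step 3 equals state from step 2 -> cycle length 1

Answer: 1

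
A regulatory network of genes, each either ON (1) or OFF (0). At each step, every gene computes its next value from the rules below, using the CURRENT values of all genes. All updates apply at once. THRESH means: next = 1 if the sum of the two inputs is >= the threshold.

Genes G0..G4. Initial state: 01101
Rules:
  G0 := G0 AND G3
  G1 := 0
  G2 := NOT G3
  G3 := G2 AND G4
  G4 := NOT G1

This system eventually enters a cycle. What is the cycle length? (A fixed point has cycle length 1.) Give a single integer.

Answer: 4

Derivation:
Step 0: 01101
Step 1: G0=G0&G3=0&0=0 G1=0(const) G2=NOT G3=NOT 0=1 G3=G2&G4=1&1=1 G4=NOT G1=NOT 1=0 -> 00110
Step 2: G0=G0&G3=0&1=0 G1=0(const) G2=NOT G3=NOT 1=0 G3=G2&G4=1&0=0 G4=NOT G1=NOT 0=1 -> 00001
Step 3: G0=G0&G3=0&0=0 G1=0(const) G2=NOT G3=NOT 0=1 G3=G2&G4=0&1=0 G4=NOT G1=NOT 0=1 -> 00101
Step 4: G0=G0&G3=0&0=0 G1=0(const) G2=NOT G3=NOT 0=1 G3=G2&G4=1&1=1 G4=NOT G1=NOT 0=1 -> 00111
Step 5: G0=G0&G3=0&1=0 G1=0(const) G2=NOT G3=NOT 1=0 G3=G2&G4=1&1=1 G4=NOT G1=NOT 0=1 -> 00011
Step 6: G0=G0&G3=0&1=0 G1=0(const) G2=NOT G3=NOT 1=0 G3=G2&G4=0&1=0 G4=NOT G1=NOT 0=1 -> 00001
State from step 6 equals state from step 2 -> cycle length 4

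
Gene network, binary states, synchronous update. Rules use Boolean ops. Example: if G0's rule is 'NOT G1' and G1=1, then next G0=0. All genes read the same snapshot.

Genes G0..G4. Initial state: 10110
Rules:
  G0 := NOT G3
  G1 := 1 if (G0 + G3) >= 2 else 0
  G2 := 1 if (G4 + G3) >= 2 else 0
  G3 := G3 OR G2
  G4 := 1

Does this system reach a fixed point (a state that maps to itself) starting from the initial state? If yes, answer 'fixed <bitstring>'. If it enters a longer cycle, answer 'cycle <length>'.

Step 0: 10110
Step 1: G0=NOT G3=NOT 1=0 G1=(1+1>=2)=1 G2=(0+1>=2)=0 G3=G3|G2=1|1=1 G4=1(const) -> 01011
Step 2: G0=NOT G3=NOT 1=0 G1=(0+1>=2)=0 G2=(1+1>=2)=1 G3=G3|G2=1|0=1 G4=1(const) -> 00111
Step 3: G0=NOT G3=NOT 1=0 G1=(0+1>=2)=0 G2=(1+1>=2)=1 G3=G3|G2=1|1=1 G4=1(const) -> 00111
Fixed point reached at step 2: 00111

Answer: fixed 00111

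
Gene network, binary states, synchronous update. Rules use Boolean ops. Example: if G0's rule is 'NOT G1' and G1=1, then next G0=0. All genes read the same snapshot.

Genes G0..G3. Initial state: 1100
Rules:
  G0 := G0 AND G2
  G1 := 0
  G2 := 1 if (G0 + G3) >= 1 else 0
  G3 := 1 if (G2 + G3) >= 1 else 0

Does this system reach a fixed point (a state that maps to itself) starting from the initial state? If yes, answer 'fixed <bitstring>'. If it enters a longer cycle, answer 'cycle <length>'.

Answer: fixed 0011

Derivation:
Step 0: 1100
Step 1: G0=G0&G2=1&0=0 G1=0(const) G2=(1+0>=1)=1 G3=(0+0>=1)=0 -> 0010
Step 2: G0=G0&G2=0&1=0 G1=0(const) G2=(0+0>=1)=0 G3=(1+0>=1)=1 -> 0001
Step 3: G0=G0&G2=0&0=0 G1=0(const) G2=(0+1>=1)=1 G3=(0+1>=1)=1 -> 0011
Step 4: G0=G0&G2=0&1=0 G1=0(const) G2=(0+1>=1)=1 G3=(1+1>=1)=1 -> 0011
Fixed point reached at step 3: 0011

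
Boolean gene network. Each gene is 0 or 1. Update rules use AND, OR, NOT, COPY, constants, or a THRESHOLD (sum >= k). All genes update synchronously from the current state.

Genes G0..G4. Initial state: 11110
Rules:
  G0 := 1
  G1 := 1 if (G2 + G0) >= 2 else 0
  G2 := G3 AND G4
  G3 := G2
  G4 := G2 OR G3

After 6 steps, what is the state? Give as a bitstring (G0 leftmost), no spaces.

Step 1: G0=1(const) G1=(1+1>=2)=1 G2=G3&G4=1&0=0 G3=G2=1 G4=G2|G3=1|1=1 -> 11011
Step 2: G0=1(const) G1=(0+1>=2)=0 G2=G3&G4=1&1=1 G3=G2=0 G4=G2|G3=0|1=1 -> 10101
Step 3: G0=1(const) G1=(1+1>=2)=1 G2=G3&G4=0&1=0 G3=G2=1 G4=G2|G3=1|0=1 -> 11011
Step 4: G0=1(const) G1=(0+1>=2)=0 G2=G3&G4=1&1=1 G3=G2=0 G4=G2|G3=0|1=1 -> 10101
Step 5: G0=1(const) G1=(1+1>=2)=1 G2=G3&G4=0&1=0 G3=G2=1 G4=G2|G3=1|0=1 -> 11011
Step 6: G0=1(const) G1=(0+1>=2)=0 G2=G3&G4=1&1=1 G3=G2=0 G4=G2|G3=0|1=1 -> 10101

10101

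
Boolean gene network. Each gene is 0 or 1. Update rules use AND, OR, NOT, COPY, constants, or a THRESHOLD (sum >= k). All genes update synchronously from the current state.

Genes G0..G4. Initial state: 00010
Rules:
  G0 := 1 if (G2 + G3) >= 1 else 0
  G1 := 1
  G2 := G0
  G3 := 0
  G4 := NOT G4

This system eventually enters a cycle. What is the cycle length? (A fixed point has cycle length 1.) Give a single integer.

Answer: 2

Derivation:
Step 0: 00010
Step 1: G0=(0+1>=1)=1 G1=1(const) G2=G0=0 G3=0(const) G4=NOT G4=NOT 0=1 -> 11001
Step 2: G0=(0+0>=1)=0 G1=1(const) G2=G0=1 G3=0(const) G4=NOT G4=NOT 1=0 -> 01100
Step 3: G0=(1+0>=1)=1 G1=1(const) G2=G0=0 G3=0(const) G4=NOT G4=NOT 0=1 -> 11001
State from step 3 equals state from step 1 -> cycle length 2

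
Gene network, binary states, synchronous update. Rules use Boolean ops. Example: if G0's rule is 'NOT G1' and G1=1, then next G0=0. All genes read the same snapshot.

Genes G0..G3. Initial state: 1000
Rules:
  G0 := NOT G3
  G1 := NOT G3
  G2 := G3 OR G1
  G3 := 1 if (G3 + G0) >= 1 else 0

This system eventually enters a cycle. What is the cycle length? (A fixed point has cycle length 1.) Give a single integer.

Step 0: 1000
Step 1: G0=NOT G3=NOT 0=1 G1=NOT G3=NOT 0=1 G2=G3|G1=0|0=0 G3=(0+1>=1)=1 -> 1101
Step 2: G0=NOT G3=NOT 1=0 G1=NOT G3=NOT 1=0 G2=G3|G1=1|1=1 G3=(1+1>=1)=1 -> 0011
Step 3: G0=NOT G3=NOT 1=0 G1=NOT G3=NOT 1=0 G2=G3|G1=1|0=1 G3=(1+0>=1)=1 -> 0011
State from step 3 equals state from step 2 -> cycle length 1

Answer: 1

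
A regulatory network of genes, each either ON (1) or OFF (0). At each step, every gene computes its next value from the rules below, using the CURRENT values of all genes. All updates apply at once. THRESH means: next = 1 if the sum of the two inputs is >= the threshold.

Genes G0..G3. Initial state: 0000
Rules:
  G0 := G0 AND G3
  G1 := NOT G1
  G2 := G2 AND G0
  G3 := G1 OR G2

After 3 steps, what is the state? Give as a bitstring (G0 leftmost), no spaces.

Step 1: G0=G0&G3=0&0=0 G1=NOT G1=NOT 0=1 G2=G2&G0=0&0=0 G3=G1|G2=0|0=0 -> 0100
Step 2: G0=G0&G3=0&0=0 G1=NOT G1=NOT 1=0 G2=G2&G0=0&0=0 G3=G1|G2=1|0=1 -> 0001
Step 3: G0=G0&G3=0&1=0 G1=NOT G1=NOT 0=1 G2=G2&G0=0&0=0 G3=G1|G2=0|0=0 -> 0100

0100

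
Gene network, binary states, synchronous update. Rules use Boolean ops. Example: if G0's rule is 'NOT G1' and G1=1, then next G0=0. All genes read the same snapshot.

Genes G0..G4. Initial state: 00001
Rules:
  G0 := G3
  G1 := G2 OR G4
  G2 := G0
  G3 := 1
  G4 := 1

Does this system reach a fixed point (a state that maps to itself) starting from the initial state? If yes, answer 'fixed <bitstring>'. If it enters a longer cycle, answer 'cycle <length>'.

Answer: fixed 11111

Derivation:
Step 0: 00001
Step 1: G0=G3=0 G1=G2|G4=0|1=1 G2=G0=0 G3=1(const) G4=1(const) -> 01011
Step 2: G0=G3=1 G1=G2|G4=0|1=1 G2=G0=0 G3=1(const) G4=1(const) -> 11011
Step 3: G0=G3=1 G1=G2|G4=0|1=1 G2=G0=1 G3=1(const) G4=1(const) -> 11111
Step 4: G0=G3=1 G1=G2|G4=1|1=1 G2=G0=1 G3=1(const) G4=1(const) -> 11111
Fixed point reached at step 3: 11111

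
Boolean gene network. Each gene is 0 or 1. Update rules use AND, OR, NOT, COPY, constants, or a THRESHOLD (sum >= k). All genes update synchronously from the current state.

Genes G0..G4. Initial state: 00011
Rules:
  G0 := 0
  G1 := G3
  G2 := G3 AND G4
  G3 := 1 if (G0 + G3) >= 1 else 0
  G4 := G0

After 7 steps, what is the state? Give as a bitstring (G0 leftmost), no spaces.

Step 1: G0=0(const) G1=G3=1 G2=G3&G4=1&1=1 G3=(0+1>=1)=1 G4=G0=0 -> 01110
Step 2: G0=0(const) G1=G3=1 G2=G3&G4=1&0=0 G3=(0+1>=1)=1 G4=G0=0 -> 01010
Step 3: G0=0(const) G1=G3=1 G2=G3&G4=1&0=0 G3=(0+1>=1)=1 G4=G0=0 -> 01010
Step 4: G0=0(const) G1=G3=1 G2=G3&G4=1&0=0 G3=(0+1>=1)=1 G4=G0=0 -> 01010
Step 5: G0=0(const) G1=G3=1 G2=G3&G4=1&0=0 G3=(0+1>=1)=1 G4=G0=0 -> 01010
Step 6: G0=0(const) G1=G3=1 G2=G3&G4=1&0=0 G3=(0+1>=1)=1 G4=G0=0 -> 01010
Step 7: G0=0(const) G1=G3=1 G2=G3&G4=1&0=0 G3=(0+1>=1)=1 G4=G0=0 -> 01010

01010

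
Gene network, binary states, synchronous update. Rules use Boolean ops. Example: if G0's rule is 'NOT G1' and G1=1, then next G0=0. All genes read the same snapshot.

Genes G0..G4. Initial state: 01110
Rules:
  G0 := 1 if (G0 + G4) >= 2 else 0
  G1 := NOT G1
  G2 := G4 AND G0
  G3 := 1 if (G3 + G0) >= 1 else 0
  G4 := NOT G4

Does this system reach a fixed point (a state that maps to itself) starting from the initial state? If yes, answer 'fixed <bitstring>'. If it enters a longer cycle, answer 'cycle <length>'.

Answer: cycle 2

Derivation:
Step 0: 01110
Step 1: G0=(0+0>=2)=0 G1=NOT G1=NOT 1=0 G2=G4&G0=0&0=0 G3=(1+0>=1)=1 G4=NOT G4=NOT 0=1 -> 00011
Step 2: G0=(0+1>=2)=0 G1=NOT G1=NOT 0=1 G2=G4&G0=1&0=0 G3=(1+0>=1)=1 G4=NOT G4=NOT 1=0 -> 01010
Step 3: G0=(0+0>=2)=0 G1=NOT G1=NOT 1=0 G2=G4&G0=0&0=0 G3=(1+0>=1)=1 G4=NOT G4=NOT 0=1 -> 00011
Cycle of length 2 starting at step 1 -> no fixed point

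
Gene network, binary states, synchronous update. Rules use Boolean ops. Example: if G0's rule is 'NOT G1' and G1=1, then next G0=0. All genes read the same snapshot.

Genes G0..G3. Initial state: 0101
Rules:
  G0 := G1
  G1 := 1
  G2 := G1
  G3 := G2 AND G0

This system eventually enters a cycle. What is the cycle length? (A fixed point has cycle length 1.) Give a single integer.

Answer: 1

Derivation:
Step 0: 0101
Step 1: G0=G1=1 G1=1(const) G2=G1=1 G3=G2&G0=0&0=0 -> 1110
Step 2: G0=G1=1 G1=1(const) G2=G1=1 G3=G2&G0=1&1=1 -> 1111
Step 3: G0=G1=1 G1=1(const) G2=G1=1 G3=G2&G0=1&1=1 -> 1111
State from step 3 equals state from step 2 -> cycle length 1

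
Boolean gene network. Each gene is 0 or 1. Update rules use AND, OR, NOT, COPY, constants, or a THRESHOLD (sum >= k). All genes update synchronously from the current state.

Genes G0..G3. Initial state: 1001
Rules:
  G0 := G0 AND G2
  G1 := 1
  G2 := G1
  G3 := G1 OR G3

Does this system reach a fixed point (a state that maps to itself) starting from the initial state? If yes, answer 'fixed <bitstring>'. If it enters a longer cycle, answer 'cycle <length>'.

Answer: fixed 0111

Derivation:
Step 0: 1001
Step 1: G0=G0&G2=1&0=0 G1=1(const) G2=G1=0 G3=G1|G3=0|1=1 -> 0101
Step 2: G0=G0&G2=0&0=0 G1=1(const) G2=G1=1 G3=G1|G3=1|1=1 -> 0111
Step 3: G0=G0&G2=0&1=0 G1=1(const) G2=G1=1 G3=G1|G3=1|1=1 -> 0111
Fixed point reached at step 2: 0111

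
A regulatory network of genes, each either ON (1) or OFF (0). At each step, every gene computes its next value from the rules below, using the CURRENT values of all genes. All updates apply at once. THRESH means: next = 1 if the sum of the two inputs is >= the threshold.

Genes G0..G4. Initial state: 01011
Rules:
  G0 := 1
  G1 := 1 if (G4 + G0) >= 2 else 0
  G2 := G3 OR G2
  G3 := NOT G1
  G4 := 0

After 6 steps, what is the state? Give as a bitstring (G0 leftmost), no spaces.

Step 1: G0=1(const) G1=(1+0>=2)=0 G2=G3|G2=1|0=1 G3=NOT G1=NOT 1=0 G4=0(const) -> 10100
Step 2: G0=1(const) G1=(0+1>=2)=0 G2=G3|G2=0|1=1 G3=NOT G1=NOT 0=1 G4=0(const) -> 10110
Step 3: G0=1(const) G1=(0+1>=2)=0 G2=G3|G2=1|1=1 G3=NOT G1=NOT 0=1 G4=0(const) -> 10110
Step 4: G0=1(const) G1=(0+1>=2)=0 G2=G3|G2=1|1=1 G3=NOT G1=NOT 0=1 G4=0(const) -> 10110
Step 5: G0=1(const) G1=(0+1>=2)=0 G2=G3|G2=1|1=1 G3=NOT G1=NOT 0=1 G4=0(const) -> 10110
Step 6: G0=1(const) G1=(0+1>=2)=0 G2=G3|G2=1|1=1 G3=NOT G1=NOT 0=1 G4=0(const) -> 10110

10110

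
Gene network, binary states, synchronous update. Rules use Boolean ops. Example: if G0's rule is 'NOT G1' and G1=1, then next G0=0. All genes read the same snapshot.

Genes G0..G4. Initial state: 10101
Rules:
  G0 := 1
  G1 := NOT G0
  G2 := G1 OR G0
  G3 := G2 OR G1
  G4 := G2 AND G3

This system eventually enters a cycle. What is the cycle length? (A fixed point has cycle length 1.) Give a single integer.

Answer: 1

Derivation:
Step 0: 10101
Step 1: G0=1(const) G1=NOT G0=NOT 1=0 G2=G1|G0=0|1=1 G3=G2|G1=1|0=1 G4=G2&G3=1&0=0 -> 10110
Step 2: G0=1(const) G1=NOT G0=NOT 1=0 G2=G1|G0=0|1=1 G3=G2|G1=1|0=1 G4=G2&G3=1&1=1 -> 10111
Step 3: G0=1(const) G1=NOT G0=NOT 1=0 G2=G1|G0=0|1=1 G3=G2|G1=1|0=1 G4=G2&G3=1&1=1 -> 10111
State from step 3 equals state from step 2 -> cycle length 1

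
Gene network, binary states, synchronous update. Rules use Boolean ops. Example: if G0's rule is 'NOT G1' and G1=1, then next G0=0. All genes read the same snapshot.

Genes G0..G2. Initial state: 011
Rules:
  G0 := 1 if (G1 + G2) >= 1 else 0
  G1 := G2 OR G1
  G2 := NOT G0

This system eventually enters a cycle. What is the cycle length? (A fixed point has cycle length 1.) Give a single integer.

Step 0: 011
Step 1: G0=(1+1>=1)=1 G1=G2|G1=1|1=1 G2=NOT G0=NOT 0=1 -> 111
Step 2: G0=(1+1>=1)=1 G1=G2|G1=1|1=1 G2=NOT G0=NOT 1=0 -> 110
Step 3: G0=(1+0>=1)=1 G1=G2|G1=0|1=1 G2=NOT G0=NOT 1=0 -> 110
State from step 3 equals state from step 2 -> cycle length 1

Answer: 1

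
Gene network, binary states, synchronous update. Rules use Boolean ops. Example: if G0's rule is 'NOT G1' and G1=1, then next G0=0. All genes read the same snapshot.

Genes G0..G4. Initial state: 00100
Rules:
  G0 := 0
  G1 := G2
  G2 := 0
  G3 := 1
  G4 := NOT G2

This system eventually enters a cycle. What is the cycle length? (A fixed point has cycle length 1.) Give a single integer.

Step 0: 00100
Step 1: G0=0(const) G1=G2=1 G2=0(const) G3=1(const) G4=NOT G2=NOT 1=0 -> 01010
Step 2: G0=0(const) G1=G2=0 G2=0(const) G3=1(const) G4=NOT G2=NOT 0=1 -> 00011
Step 3: G0=0(const) G1=G2=0 G2=0(const) G3=1(const) G4=NOT G2=NOT 0=1 -> 00011
State from step 3 equals state from step 2 -> cycle length 1

Answer: 1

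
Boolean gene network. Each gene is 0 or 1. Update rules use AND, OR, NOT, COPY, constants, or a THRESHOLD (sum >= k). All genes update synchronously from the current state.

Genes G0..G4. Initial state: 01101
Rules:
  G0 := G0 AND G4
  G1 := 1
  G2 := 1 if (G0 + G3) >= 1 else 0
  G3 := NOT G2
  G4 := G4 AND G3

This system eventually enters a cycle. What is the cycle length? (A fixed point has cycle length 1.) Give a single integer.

Step 0: 01101
Step 1: G0=G0&G4=0&1=0 G1=1(const) G2=(0+0>=1)=0 G3=NOT G2=NOT 1=0 G4=G4&G3=1&0=0 -> 01000
Step 2: G0=G0&G4=0&0=0 G1=1(const) G2=(0+0>=1)=0 G3=NOT G2=NOT 0=1 G4=G4&G3=0&0=0 -> 01010
Step 3: G0=G0&G4=0&0=0 G1=1(const) G2=(0+1>=1)=1 G3=NOT G2=NOT 0=1 G4=G4&G3=0&1=0 -> 01110
Step 4: G0=G0&G4=0&0=0 G1=1(const) G2=(0+1>=1)=1 G3=NOT G2=NOT 1=0 G4=G4&G3=0&1=0 -> 01100
Step 5: G0=G0&G4=0&0=0 G1=1(const) G2=(0+0>=1)=0 G3=NOT G2=NOT 1=0 G4=G4&G3=0&0=0 -> 01000
State from step 5 equals state from step 1 -> cycle length 4

Answer: 4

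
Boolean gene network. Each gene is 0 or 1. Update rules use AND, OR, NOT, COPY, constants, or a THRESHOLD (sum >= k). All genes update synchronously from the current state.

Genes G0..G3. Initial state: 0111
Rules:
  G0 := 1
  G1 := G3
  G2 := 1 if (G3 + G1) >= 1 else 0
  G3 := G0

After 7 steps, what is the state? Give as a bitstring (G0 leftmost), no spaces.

Step 1: G0=1(const) G1=G3=1 G2=(1+1>=1)=1 G3=G0=0 -> 1110
Step 2: G0=1(const) G1=G3=0 G2=(0+1>=1)=1 G3=G0=1 -> 1011
Step 3: G0=1(const) G1=G3=1 G2=(1+0>=1)=1 G3=G0=1 -> 1111
Step 4: G0=1(const) G1=G3=1 G2=(1+1>=1)=1 G3=G0=1 -> 1111
Step 5: G0=1(const) G1=G3=1 G2=(1+1>=1)=1 G3=G0=1 -> 1111
Step 6: G0=1(const) G1=G3=1 G2=(1+1>=1)=1 G3=G0=1 -> 1111
Step 7: G0=1(const) G1=G3=1 G2=(1+1>=1)=1 G3=G0=1 -> 1111

1111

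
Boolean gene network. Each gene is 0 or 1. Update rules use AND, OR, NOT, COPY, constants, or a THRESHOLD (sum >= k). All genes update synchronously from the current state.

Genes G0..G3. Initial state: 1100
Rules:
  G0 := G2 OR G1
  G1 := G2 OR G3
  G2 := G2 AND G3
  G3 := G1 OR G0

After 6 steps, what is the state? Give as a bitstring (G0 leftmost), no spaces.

Step 1: G0=G2|G1=0|1=1 G1=G2|G3=0|0=0 G2=G2&G3=0&0=0 G3=G1|G0=1|1=1 -> 1001
Step 2: G0=G2|G1=0|0=0 G1=G2|G3=0|1=1 G2=G2&G3=0&1=0 G3=G1|G0=0|1=1 -> 0101
Step 3: G0=G2|G1=0|1=1 G1=G2|G3=0|1=1 G2=G2&G3=0&1=0 G3=G1|G0=1|0=1 -> 1101
Step 4: G0=G2|G1=0|1=1 G1=G2|G3=0|1=1 G2=G2&G3=0&1=0 G3=G1|G0=1|1=1 -> 1101
Step 5: G0=G2|G1=0|1=1 G1=G2|G3=0|1=1 G2=G2&G3=0&1=0 G3=G1|G0=1|1=1 -> 1101
Step 6: G0=G2|G1=0|1=1 G1=G2|G3=0|1=1 G2=G2&G3=0&1=0 G3=G1|G0=1|1=1 -> 1101

1101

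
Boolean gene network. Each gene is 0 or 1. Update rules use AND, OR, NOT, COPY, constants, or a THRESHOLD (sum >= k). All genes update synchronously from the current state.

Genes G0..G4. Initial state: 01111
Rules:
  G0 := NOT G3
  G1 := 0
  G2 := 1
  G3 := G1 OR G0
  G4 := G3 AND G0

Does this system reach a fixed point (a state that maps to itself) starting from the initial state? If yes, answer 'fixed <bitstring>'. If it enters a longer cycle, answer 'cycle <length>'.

Answer: cycle 4

Derivation:
Step 0: 01111
Step 1: G0=NOT G3=NOT 1=0 G1=0(const) G2=1(const) G3=G1|G0=1|0=1 G4=G3&G0=1&0=0 -> 00110
Step 2: G0=NOT G3=NOT 1=0 G1=0(const) G2=1(const) G3=G1|G0=0|0=0 G4=G3&G0=1&0=0 -> 00100
Step 3: G0=NOT G3=NOT 0=1 G1=0(const) G2=1(const) G3=G1|G0=0|0=0 G4=G3&G0=0&0=0 -> 10100
Step 4: G0=NOT G3=NOT 0=1 G1=0(const) G2=1(const) G3=G1|G0=0|1=1 G4=G3&G0=0&1=0 -> 10110
Step 5: G0=NOT G3=NOT 1=0 G1=0(const) G2=1(const) G3=G1|G0=0|1=1 G4=G3&G0=1&1=1 -> 00111
Step 6: G0=NOT G3=NOT 1=0 G1=0(const) G2=1(const) G3=G1|G0=0|0=0 G4=G3&G0=1&0=0 -> 00100
Cycle of length 4 starting at step 2 -> no fixed point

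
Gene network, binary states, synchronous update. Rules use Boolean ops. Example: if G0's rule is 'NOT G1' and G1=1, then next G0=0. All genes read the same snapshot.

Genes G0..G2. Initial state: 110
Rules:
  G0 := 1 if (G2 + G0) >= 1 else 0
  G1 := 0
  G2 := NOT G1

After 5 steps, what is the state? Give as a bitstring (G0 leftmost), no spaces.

Step 1: G0=(0+1>=1)=1 G1=0(const) G2=NOT G1=NOT 1=0 -> 100
Step 2: G0=(0+1>=1)=1 G1=0(const) G2=NOT G1=NOT 0=1 -> 101
Step 3: G0=(1+1>=1)=1 G1=0(const) G2=NOT G1=NOT 0=1 -> 101
Step 4: G0=(1+1>=1)=1 G1=0(const) G2=NOT G1=NOT 0=1 -> 101
Step 5: G0=(1+1>=1)=1 G1=0(const) G2=NOT G1=NOT 0=1 -> 101

101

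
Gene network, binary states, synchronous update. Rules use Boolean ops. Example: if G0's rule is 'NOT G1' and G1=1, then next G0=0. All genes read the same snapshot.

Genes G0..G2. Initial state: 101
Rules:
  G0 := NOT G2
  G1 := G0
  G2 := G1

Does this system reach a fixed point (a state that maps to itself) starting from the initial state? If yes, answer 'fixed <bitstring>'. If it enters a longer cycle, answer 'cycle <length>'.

Answer: cycle 2

Derivation:
Step 0: 101
Step 1: G0=NOT G2=NOT 1=0 G1=G0=1 G2=G1=0 -> 010
Step 2: G0=NOT G2=NOT 0=1 G1=G0=0 G2=G1=1 -> 101
Cycle of length 2 starting at step 0 -> no fixed point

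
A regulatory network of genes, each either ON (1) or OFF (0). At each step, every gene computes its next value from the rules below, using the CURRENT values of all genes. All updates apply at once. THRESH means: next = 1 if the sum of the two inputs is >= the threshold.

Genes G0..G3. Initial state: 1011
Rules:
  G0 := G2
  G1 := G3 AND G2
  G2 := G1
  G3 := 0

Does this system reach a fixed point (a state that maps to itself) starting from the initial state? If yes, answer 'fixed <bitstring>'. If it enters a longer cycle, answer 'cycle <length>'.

Answer: fixed 0000

Derivation:
Step 0: 1011
Step 1: G0=G2=1 G1=G3&G2=1&1=1 G2=G1=0 G3=0(const) -> 1100
Step 2: G0=G2=0 G1=G3&G2=0&0=0 G2=G1=1 G3=0(const) -> 0010
Step 3: G0=G2=1 G1=G3&G2=0&1=0 G2=G1=0 G3=0(const) -> 1000
Step 4: G0=G2=0 G1=G3&G2=0&0=0 G2=G1=0 G3=0(const) -> 0000
Step 5: G0=G2=0 G1=G3&G2=0&0=0 G2=G1=0 G3=0(const) -> 0000
Fixed point reached at step 4: 0000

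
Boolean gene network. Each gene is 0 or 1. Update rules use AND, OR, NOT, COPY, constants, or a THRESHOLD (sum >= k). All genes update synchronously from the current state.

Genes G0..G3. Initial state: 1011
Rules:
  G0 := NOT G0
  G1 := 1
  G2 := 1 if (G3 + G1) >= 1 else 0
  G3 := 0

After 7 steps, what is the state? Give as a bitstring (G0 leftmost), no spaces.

Step 1: G0=NOT G0=NOT 1=0 G1=1(const) G2=(1+0>=1)=1 G3=0(const) -> 0110
Step 2: G0=NOT G0=NOT 0=1 G1=1(const) G2=(0+1>=1)=1 G3=0(const) -> 1110
Step 3: G0=NOT G0=NOT 1=0 G1=1(const) G2=(0+1>=1)=1 G3=0(const) -> 0110
Step 4: G0=NOT G0=NOT 0=1 G1=1(const) G2=(0+1>=1)=1 G3=0(const) -> 1110
Step 5: G0=NOT G0=NOT 1=0 G1=1(const) G2=(0+1>=1)=1 G3=0(const) -> 0110
Step 6: G0=NOT G0=NOT 0=1 G1=1(const) G2=(0+1>=1)=1 G3=0(const) -> 1110
Step 7: G0=NOT G0=NOT 1=0 G1=1(const) G2=(0+1>=1)=1 G3=0(const) -> 0110

0110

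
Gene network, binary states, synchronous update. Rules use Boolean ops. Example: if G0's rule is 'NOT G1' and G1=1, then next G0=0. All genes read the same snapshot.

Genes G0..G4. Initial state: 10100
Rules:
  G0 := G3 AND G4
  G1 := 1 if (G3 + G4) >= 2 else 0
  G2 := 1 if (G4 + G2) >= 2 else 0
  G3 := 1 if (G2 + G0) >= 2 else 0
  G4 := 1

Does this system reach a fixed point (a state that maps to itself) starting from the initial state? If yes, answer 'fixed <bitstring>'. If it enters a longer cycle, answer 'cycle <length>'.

Step 0: 10100
Step 1: G0=G3&G4=0&0=0 G1=(0+0>=2)=0 G2=(0+1>=2)=0 G3=(1+1>=2)=1 G4=1(const) -> 00011
Step 2: G0=G3&G4=1&1=1 G1=(1+1>=2)=1 G2=(1+0>=2)=0 G3=(0+0>=2)=0 G4=1(const) -> 11001
Step 3: G0=G3&G4=0&1=0 G1=(0+1>=2)=0 G2=(1+0>=2)=0 G3=(0+1>=2)=0 G4=1(const) -> 00001
Step 4: G0=G3&G4=0&1=0 G1=(0+1>=2)=0 G2=(1+0>=2)=0 G3=(0+0>=2)=0 G4=1(const) -> 00001
Fixed point reached at step 3: 00001

Answer: fixed 00001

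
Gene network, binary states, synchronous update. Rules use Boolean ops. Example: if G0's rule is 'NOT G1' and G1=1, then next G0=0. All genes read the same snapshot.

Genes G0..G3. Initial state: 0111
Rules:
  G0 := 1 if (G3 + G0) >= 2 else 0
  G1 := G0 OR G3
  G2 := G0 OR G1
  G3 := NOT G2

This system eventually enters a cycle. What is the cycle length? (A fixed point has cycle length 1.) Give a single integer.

Step 0: 0111
Step 1: G0=(1+0>=2)=0 G1=G0|G3=0|1=1 G2=G0|G1=0|1=1 G3=NOT G2=NOT 1=0 -> 0110
Step 2: G0=(0+0>=2)=0 G1=G0|G3=0|0=0 G2=G0|G1=0|1=1 G3=NOT G2=NOT 1=0 -> 0010
Step 3: G0=(0+0>=2)=0 G1=G0|G3=0|0=0 G2=G0|G1=0|0=0 G3=NOT G2=NOT 1=0 -> 0000
Step 4: G0=(0+0>=2)=0 G1=G0|G3=0|0=0 G2=G0|G1=0|0=0 G3=NOT G2=NOT 0=1 -> 0001
Step 5: G0=(1+0>=2)=0 G1=G0|G3=0|1=1 G2=G0|G1=0|0=0 G3=NOT G2=NOT 0=1 -> 0101
Step 6: G0=(1+0>=2)=0 G1=G0|G3=0|1=1 G2=G0|G1=0|1=1 G3=NOT G2=NOT 0=1 -> 0111
State from step 6 equals state from step 0 -> cycle length 6

Answer: 6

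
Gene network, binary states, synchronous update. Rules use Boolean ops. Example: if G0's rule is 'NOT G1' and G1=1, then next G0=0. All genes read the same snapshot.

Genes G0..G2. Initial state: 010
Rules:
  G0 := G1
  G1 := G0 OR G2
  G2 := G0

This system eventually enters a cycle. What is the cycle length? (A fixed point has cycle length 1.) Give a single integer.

Step 0: 010
Step 1: G0=G1=1 G1=G0|G2=0|0=0 G2=G0=0 -> 100
Step 2: G0=G1=0 G1=G0|G2=1|0=1 G2=G0=1 -> 011
Step 3: G0=G1=1 G1=G0|G2=0|1=1 G2=G0=0 -> 110
Step 4: G0=G1=1 G1=G0|G2=1|0=1 G2=G0=1 -> 111
Step 5: G0=G1=1 G1=G0|G2=1|1=1 G2=G0=1 -> 111
State from step 5 equals state from step 4 -> cycle length 1

Answer: 1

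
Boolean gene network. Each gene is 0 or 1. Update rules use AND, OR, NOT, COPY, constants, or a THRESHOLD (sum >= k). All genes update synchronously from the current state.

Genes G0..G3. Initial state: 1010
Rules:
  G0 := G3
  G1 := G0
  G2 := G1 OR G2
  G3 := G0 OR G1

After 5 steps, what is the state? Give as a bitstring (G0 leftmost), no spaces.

Step 1: G0=G3=0 G1=G0=1 G2=G1|G2=0|1=1 G3=G0|G1=1|0=1 -> 0111
Step 2: G0=G3=1 G1=G0=0 G2=G1|G2=1|1=1 G3=G0|G1=0|1=1 -> 1011
Step 3: G0=G3=1 G1=G0=1 G2=G1|G2=0|1=1 G3=G0|G1=1|0=1 -> 1111
Step 4: G0=G3=1 G1=G0=1 G2=G1|G2=1|1=1 G3=G0|G1=1|1=1 -> 1111
Step 5: G0=G3=1 G1=G0=1 G2=G1|G2=1|1=1 G3=G0|G1=1|1=1 -> 1111

1111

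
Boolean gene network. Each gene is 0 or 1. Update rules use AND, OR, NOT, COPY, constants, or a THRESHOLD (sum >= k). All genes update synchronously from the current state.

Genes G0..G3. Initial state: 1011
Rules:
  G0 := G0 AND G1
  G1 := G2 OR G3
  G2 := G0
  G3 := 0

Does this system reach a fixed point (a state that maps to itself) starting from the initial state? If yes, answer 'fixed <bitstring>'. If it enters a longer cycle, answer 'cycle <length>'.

Answer: fixed 0000

Derivation:
Step 0: 1011
Step 1: G0=G0&G1=1&0=0 G1=G2|G3=1|1=1 G2=G0=1 G3=0(const) -> 0110
Step 2: G0=G0&G1=0&1=0 G1=G2|G3=1|0=1 G2=G0=0 G3=0(const) -> 0100
Step 3: G0=G0&G1=0&1=0 G1=G2|G3=0|0=0 G2=G0=0 G3=0(const) -> 0000
Step 4: G0=G0&G1=0&0=0 G1=G2|G3=0|0=0 G2=G0=0 G3=0(const) -> 0000
Fixed point reached at step 3: 0000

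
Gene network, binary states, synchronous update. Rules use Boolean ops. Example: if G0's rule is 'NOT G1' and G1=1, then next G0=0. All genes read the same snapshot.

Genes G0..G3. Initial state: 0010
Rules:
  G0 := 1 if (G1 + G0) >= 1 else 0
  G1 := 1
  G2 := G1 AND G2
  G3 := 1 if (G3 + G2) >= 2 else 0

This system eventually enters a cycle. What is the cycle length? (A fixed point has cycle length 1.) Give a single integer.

Answer: 1

Derivation:
Step 0: 0010
Step 1: G0=(0+0>=1)=0 G1=1(const) G2=G1&G2=0&1=0 G3=(0+1>=2)=0 -> 0100
Step 2: G0=(1+0>=1)=1 G1=1(const) G2=G1&G2=1&0=0 G3=(0+0>=2)=0 -> 1100
Step 3: G0=(1+1>=1)=1 G1=1(const) G2=G1&G2=1&0=0 G3=(0+0>=2)=0 -> 1100
State from step 3 equals state from step 2 -> cycle length 1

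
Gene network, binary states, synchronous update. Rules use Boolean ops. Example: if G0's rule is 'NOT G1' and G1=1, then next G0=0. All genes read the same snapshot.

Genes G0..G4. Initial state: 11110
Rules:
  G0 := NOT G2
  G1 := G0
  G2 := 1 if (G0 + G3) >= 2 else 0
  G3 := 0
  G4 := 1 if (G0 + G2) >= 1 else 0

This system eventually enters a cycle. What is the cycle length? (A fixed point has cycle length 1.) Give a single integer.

Step 0: 11110
Step 1: G0=NOT G2=NOT 1=0 G1=G0=1 G2=(1+1>=2)=1 G3=0(const) G4=(1+1>=1)=1 -> 01101
Step 2: G0=NOT G2=NOT 1=0 G1=G0=0 G2=(0+0>=2)=0 G3=0(const) G4=(0+1>=1)=1 -> 00001
Step 3: G0=NOT G2=NOT 0=1 G1=G0=0 G2=(0+0>=2)=0 G3=0(const) G4=(0+0>=1)=0 -> 10000
Step 4: G0=NOT G2=NOT 0=1 G1=G0=1 G2=(1+0>=2)=0 G3=0(const) G4=(1+0>=1)=1 -> 11001
Step 5: G0=NOT G2=NOT 0=1 G1=G0=1 G2=(1+0>=2)=0 G3=0(const) G4=(1+0>=1)=1 -> 11001
State from step 5 equals state from step 4 -> cycle length 1

Answer: 1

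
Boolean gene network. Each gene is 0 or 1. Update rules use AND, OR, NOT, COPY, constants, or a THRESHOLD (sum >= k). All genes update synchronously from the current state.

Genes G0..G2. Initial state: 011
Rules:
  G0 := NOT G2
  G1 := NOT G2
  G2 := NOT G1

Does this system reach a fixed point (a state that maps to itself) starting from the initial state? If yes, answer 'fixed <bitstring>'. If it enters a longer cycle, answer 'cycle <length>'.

Answer: cycle 2

Derivation:
Step 0: 011
Step 1: G0=NOT G2=NOT 1=0 G1=NOT G2=NOT 1=0 G2=NOT G1=NOT 1=0 -> 000
Step 2: G0=NOT G2=NOT 0=1 G1=NOT G2=NOT 0=1 G2=NOT G1=NOT 0=1 -> 111
Step 3: G0=NOT G2=NOT 1=0 G1=NOT G2=NOT 1=0 G2=NOT G1=NOT 1=0 -> 000
Cycle of length 2 starting at step 1 -> no fixed point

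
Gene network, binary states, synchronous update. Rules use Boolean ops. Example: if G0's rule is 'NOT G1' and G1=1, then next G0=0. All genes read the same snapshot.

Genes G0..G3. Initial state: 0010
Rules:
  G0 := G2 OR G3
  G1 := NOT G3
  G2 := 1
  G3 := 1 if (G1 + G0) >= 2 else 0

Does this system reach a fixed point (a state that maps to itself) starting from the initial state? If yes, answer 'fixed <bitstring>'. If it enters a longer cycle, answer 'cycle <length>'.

Step 0: 0010
Step 1: G0=G2|G3=1|0=1 G1=NOT G3=NOT 0=1 G2=1(const) G3=(0+0>=2)=0 -> 1110
Step 2: G0=G2|G3=1|0=1 G1=NOT G3=NOT 0=1 G2=1(const) G3=(1+1>=2)=1 -> 1111
Step 3: G0=G2|G3=1|1=1 G1=NOT G3=NOT 1=0 G2=1(const) G3=(1+1>=2)=1 -> 1011
Step 4: G0=G2|G3=1|1=1 G1=NOT G3=NOT 1=0 G2=1(const) G3=(0+1>=2)=0 -> 1010
Step 5: G0=G2|G3=1|0=1 G1=NOT G3=NOT 0=1 G2=1(const) G3=(0+1>=2)=0 -> 1110
Cycle of length 4 starting at step 1 -> no fixed point

Answer: cycle 4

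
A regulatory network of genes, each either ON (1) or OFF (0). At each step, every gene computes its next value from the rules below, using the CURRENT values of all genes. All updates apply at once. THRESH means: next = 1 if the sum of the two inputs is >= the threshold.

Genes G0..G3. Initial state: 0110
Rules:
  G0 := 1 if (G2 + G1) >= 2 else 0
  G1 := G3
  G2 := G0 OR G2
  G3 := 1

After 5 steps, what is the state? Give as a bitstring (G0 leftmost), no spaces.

Step 1: G0=(1+1>=2)=1 G1=G3=0 G2=G0|G2=0|1=1 G3=1(const) -> 1011
Step 2: G0=(1+0>=2)=0 G1=G3=1 G2=G0|G2=1|1=1 G3=1(const) -> 0111
Step 3: G0=(1+1>=2)=1 G1=G3=1 G2=G0|G2=0|1=1 G3=1(const) -> 1111
Step 4: G0=(1+1>=2)=1 G1=G3=1 G2=G0|G2=1|1=1 G3=1(const) -> 1111
Step 5: G0=(1+1>=2)=1 G1=G3=1 G2=G0|G2=1|1=1 G3=1(const) -> 1111

1111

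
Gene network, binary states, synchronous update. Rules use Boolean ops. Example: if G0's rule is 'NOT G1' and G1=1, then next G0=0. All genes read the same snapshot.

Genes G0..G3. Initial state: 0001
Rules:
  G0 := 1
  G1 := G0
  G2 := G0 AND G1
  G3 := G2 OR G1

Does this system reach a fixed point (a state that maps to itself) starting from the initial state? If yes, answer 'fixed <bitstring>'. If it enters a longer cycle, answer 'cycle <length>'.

Step 0: 0001
Step 1: G0=1(const) G1=G0=0 G2=G0&G1=0&0=0 G3=G2|G1=0|0=0 -> 1000
Step 2: G0=1(const) G1=G0=1 G2=G0&G1=1&0=0 G3=G2|G1=0|0=0 -> 1100
Step 3: G0=1(const) G1=G0=1 G2=G0&G1=1&1=1 G3=G2|G1=0|1=1 -> 1111
Step 4: G0=1(const) G1=G0=1 G2=G0&G1=1&1=1 G3=G2|G1=1|1=1 -> 1111
Fixed point reached at step 3: 1111

Answer: fixed 1111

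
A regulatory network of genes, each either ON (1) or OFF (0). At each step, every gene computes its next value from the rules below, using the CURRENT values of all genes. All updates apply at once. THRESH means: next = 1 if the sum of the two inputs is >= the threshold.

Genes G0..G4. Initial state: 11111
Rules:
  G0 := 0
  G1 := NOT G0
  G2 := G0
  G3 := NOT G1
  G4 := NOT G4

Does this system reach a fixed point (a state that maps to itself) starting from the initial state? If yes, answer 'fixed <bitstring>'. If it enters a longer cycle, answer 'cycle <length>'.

Step 0: 11111
Step 1: G0=0(const) G1=NOT G0=NOT 1=0 G2=G0=1 G3=NOT G1=NOT 1=0 G4=NOT G4=NOT 1=0 -> 00100
Step 2: G0=0(const) G1=NOT G0=NOT 0=1 G2=G0=0 G3=NOT G1=NOT 0=1 G4=NOT G4=NOT 0=1 -> 01011
Step 3: G0=0(const) G1=NOT G0=NOT 0=1 G2=G0=0 G3=NOT G1=NOT 1=0 G4=NOT G4=NOT 1=0 -> 01000
Step 4: G0=0(const) G1=NOT G0=NOT 0=1 G2=G0=0 G3=NOT G1=NOT 1=0 G4=NOT G4=NOT 0=1 -> 01001
Step 5: G0=0(const) G1=NOT G0=NOT 0=1 G2=G0=0 G3=NOT G1=NOT 1=0 G4=NOT G4=NOT 1=0 -> 01000
Cycle of length 2 starting at step 3 -> no fixed point

Answer: cycle 2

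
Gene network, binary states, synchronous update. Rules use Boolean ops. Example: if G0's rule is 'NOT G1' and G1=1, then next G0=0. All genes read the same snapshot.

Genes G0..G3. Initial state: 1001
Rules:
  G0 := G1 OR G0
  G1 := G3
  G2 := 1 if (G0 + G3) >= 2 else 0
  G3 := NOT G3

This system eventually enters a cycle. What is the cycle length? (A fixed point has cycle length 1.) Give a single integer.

Answer: 2

Derivation:
Step 0: 1001
Step 1: G0=G1|G0=0|1=1 G1=G3=1 G2=(1+1>=2)=1 G3=NOT G3=NOT 1=0 -> 1110
Step 2: G0=G1|G0=1|1=1 G1=G3=0 G2=(1+0>=2)=0 G3=NOT G3=NOT 0=1 -> 1001
State from step 2 equals state from step 0 -> cycle length 2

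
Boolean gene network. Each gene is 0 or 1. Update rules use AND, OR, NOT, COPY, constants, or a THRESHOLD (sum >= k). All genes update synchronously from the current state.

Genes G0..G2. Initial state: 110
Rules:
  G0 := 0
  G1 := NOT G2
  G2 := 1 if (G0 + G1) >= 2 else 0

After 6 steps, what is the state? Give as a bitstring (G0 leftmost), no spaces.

Step 1: G0=0(const) G1=NOT G2=NOT 0=1 G2=(1+1>=2)=1 -> 011
Step 2: G0=0(const) G1=NOT G2=NOT 1=0 G2=(0+1>=2)=0 -> 000
Step 3: G0=0(const) G1=NOT G2=NOT 0=1 G2=(0+0>=2)=0 -> 010
Step 4: G0=0(const) G1=NOT G2=NOT 0=1 G2=(0+1>=2)=0 -> 010
Step 5: G0=0(const) G1=NOT G2=NOT 0=1 G2=(0+1>=2)=0 -> 010
Step 6: G0=0(const) G1=NOT G2=NOT 0=1 G2=(0+1>=2)=0 -> 010

010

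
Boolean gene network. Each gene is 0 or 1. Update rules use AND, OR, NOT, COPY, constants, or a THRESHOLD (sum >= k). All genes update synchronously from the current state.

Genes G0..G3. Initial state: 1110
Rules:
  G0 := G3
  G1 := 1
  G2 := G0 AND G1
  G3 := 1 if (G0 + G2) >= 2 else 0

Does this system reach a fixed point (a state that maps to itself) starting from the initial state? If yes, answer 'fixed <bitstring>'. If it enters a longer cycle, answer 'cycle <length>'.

Answer: fixed 0100

Derivation:
Step 0: 1110
Step 1: G0=G3=0 G1=1(const) G2=G0&G1=1&1=1 G3=(1+1>=2)=1 -> 0111
Step 2: G0=G3=1 G1=1(const) G2=G0&G1=0&1=0 G3=(0+1>=2)=0 -> 1100
Step 3: G0=G3=0 G1=1(const) G2=G0&G1=1&1=1 G3=(1+0>=2)=0 -> 0110
Step 4: G0=G3=0 G1=1(const) G2=G0&G1=0&1=0 G3=(0+1>=2)=0 -> 0100
Step 5: G0=G3=0 G1=1(const) G2=G0&G1=0&1=0 G3=(0+0>=2)=0 -> 0100
Fixed point reached at step 4: 0100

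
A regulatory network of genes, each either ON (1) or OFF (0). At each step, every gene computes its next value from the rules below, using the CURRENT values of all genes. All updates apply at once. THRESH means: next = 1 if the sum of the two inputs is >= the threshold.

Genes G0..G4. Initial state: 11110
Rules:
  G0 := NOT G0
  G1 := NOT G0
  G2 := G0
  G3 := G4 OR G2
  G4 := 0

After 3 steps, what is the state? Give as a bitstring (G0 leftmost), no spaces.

Step 1: G0=NOT G0=NOT 1=0 G1=NOT G0=NOT 1=0 G2=G0=1 G3=G4|G2=0|1=1 G4=0(const) -> 00110
Step 2: G0=NOT G0=NOT 0=1 G1=NOT G0=NOT 0=1 G2=G0=0 G3=G4|G2=0|1=1 G4=0(const) -> 11010
Step 3: G0=NOT G0=NOT 1=0 G1=NOT G0=NOT 1=0 G2=G0=1 G3=G4|G2=0|0=0 G4=0(const) -> 00100

00100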